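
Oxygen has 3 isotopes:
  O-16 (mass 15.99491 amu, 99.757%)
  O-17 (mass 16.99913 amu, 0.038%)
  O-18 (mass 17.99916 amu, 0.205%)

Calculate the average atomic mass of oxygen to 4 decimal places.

15.9994 amu

The abundance-weighted mean is 0.99757 × 15.99491 + 0.00038 × 16.99913 + 0.00205 × 17.99916
= 15.956042 + 0.006460 + 0.036898 = 15.999400 amu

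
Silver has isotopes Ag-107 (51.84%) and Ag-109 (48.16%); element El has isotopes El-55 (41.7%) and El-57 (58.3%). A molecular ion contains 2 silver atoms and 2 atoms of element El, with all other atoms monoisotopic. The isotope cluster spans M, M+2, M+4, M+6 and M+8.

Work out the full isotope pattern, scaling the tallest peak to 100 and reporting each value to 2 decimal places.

Silver pattern (n=2): 0.26873856 : 0.49932288 : 0.23193856
Element El pattern (n=2): 0.173889 : 0.486222 : 0.339889
Convolve the two distributions (both contribute in 2-u steps):
  M: 0.26873856×0.173889 = 0.046731
  M+2: 0.26873856×0.486222 + 0.49932288×0.173889 = 0.217493
  M+4: 0.26873856×0.339889 + 0.49932288×0.486222 + 0.23193856×0.173889 = 0.374455
  M+6: 0.49932288×0.339889 + 0.23193856×0.486222 = 0.282488
  M+8: 0.23193856×0.339889 = 0.078833
Scale to base peak (0.374455) = 100: 12.48 : 58.08 : 100.00 : 75.44 : 21.05

12.48 : 58.08 : 100.00 : 75.44 : 21.05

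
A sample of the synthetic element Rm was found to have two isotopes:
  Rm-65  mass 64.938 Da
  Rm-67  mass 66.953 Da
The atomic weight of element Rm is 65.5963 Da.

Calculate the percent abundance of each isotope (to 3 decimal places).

Rm-65: 67.330%, Rm-67: 32.670%

With x = fraction of Rm-65 (so Rm-67 is 1 − x):
64.938·x + 66.953·(1 − x) = 65.5963
(64.938 − 66.953)·x = 65.5963 − 66.953
x = -1.3567 / -2.015 = 0.67330 → 67.330% Rm-65, 32.670% Rm-67.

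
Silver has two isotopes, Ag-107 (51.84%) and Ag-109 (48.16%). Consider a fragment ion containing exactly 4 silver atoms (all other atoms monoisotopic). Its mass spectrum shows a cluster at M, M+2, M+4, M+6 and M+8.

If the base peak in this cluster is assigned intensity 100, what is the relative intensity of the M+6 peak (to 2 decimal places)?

Term probabilities: M 0.0722, M+2 0.2684, M+4 0.3740, M+6 0.2316, M+8 0.0538. Base peak = M+4.
P(M+4) = C(4,2) × 0.5184^2 × 0.4816^2 = 6 × 0.26873856 × 0.23193856 = 0.373985 (base)
P(M+6) = C(4,3) × 0.5184^1 × 0.4816^3 = 4 × 0.5184 × 0.11170161 = 0.231624
Relative intensity = 0.231624 / 0.373985 × 100 = 61.93

61.93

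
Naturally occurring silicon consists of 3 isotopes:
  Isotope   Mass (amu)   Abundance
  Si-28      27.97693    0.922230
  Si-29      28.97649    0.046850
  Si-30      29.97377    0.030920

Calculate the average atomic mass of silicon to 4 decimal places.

Ar = Σ fᵢ·mᵢ = 0.922230 × 27.97693 + 0.046850 × 28.97649 + 0.030920 × 29.97377
= 25.801164 + 1.357549 + 0.926789 = 28.085502 amu

28.0855 amu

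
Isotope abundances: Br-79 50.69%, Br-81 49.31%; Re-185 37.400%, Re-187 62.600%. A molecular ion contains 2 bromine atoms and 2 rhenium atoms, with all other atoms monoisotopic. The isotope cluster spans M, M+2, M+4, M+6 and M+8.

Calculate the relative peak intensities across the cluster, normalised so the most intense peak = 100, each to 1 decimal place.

9.7 : 51.6 : 100.0 : 84.0 : 25.8

Bromine pattern (n=2): 0.25694761 : 0.49990478 : 0.24314761
Rhenium pattern (n=2): 0.139876 : 0.468248 : 0.391876
Convolve the two distributions (both contribute in 2-u steps):
  M: 0.25694761×0.139876 = 0.035941
  M+2: 0.25694761×0.468248 + 0.49990478×0.139876 = 0.190240
  M+4: 0.25694761×0.391876 + 0.49990478×0.468248 + 0.24314761×0.139876 = 0.368782
  M+6: 0.49990478×0.391876 + 0.24314761×0.468248 = 0.309754
  M+8: 0.24314761×0.391876 = 0.095284
Scale to base peak (0.368782) = 100: 9.7 : 51.6 : 100.0 : 84.0 : 25.8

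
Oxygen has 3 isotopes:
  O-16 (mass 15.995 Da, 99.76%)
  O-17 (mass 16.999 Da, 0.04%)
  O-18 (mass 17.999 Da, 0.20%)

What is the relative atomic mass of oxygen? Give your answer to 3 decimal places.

The abundance-weighted mean is 0.9976 × 15.995 + 0.0004 × 16.999 + 0.0020 × 17.999
= 15.9566 + 0.0068 + 0.0360 = 15.9994 Da

15.999 Da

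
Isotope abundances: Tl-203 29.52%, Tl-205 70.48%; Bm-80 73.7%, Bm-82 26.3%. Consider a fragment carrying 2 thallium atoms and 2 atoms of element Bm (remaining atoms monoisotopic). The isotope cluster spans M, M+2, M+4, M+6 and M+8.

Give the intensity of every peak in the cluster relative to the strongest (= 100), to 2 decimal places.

Thallium pattern (n=2): 0.08714304 : 0.41611392 : 0.49674304
Element Bm pattern (n=2): 0.543169 : 0.387662 : 0.069169
Convolve the two distributions (both contribute in 2-u steps):
  M: 0.08714304×0.543169 = 0.047333
  M+2: 0.08714304×0.387662 + 0.41611392×0.543169 = 0.259802
  M+4: 0.08714304×0.069169 + 0.41611392×0.387662 + 0.49674304×0.543169 = 0.437155
  M+6: 0.41611392×0.069169 + 0.49674304×0.387662 = 0.221351
  M+8: 0.49674304×0.069169 = 0.034359
Scale to base peak (0.437155) = 100: 10.83 : 59.43 : 100.00 : 50.63 : 7.86

10.83 : 59.43 : 100.00 : 50.63 : 7.86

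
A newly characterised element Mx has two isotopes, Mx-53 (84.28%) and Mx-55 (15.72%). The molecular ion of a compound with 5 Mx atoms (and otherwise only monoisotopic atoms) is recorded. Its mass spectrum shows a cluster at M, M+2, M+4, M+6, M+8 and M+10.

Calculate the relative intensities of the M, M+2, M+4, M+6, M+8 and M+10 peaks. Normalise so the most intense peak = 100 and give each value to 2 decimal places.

100.00 : 93.26 : 34.79 : 6.49 : 0.61 : 0.02

Each Mx atom is independently Mx-53 (p = 0.8428) or Mx-55 (q = 0.1572); the cluster is the binomial expansion (p + q)^5.
P(M) = 0.8428^5 = 0.425229
P(M+2) = 5 × 0.8428^4 × 0.1572^1 = 0.396571
P(M+4) = 10 × 0.8428^3 × 0.1572^2 = 0.147938
P(M+6) = 10 × 0.8428^2 × 0.1572^3 = 0.027593
P(M+8) = 5 × 0.8428^1 × 0.1572^4 = 0.002573
P(M+10) = 0.1572^5 = 0.000096
The M peak is largest (0.425229); scaling to 100 gives 100.00 : 93.26 : 34.79 : 6.49 : 0.61 : 0.02.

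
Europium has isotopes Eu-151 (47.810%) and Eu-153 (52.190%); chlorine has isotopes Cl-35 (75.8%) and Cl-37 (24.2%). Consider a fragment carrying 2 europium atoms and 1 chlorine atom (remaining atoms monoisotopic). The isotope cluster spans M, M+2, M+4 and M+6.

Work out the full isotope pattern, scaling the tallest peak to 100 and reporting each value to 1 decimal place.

40.0 : 100.0 : 75.5 : 15.2

Europium pattern (n=2): 0.22857961 : 0.49904078 : 0.27237961
Chlorine pattern (n=1): 0.7580 : 0.2420
Convolve the two distributions (both contribute in 2-u steps):
  M: 0.22857961×0.7580 = 0.173263
  M+2: 0.22857961×0.2420 + 0.49904078×0.7580 = 0.433589
  M+4: 0.49904078×0.2420 + 0.27237961×0.7580 = 0.327232
  M+6: 0.27237961×0.2420 = 0.065916
Scale to base peak (0.433589) = 100: 40.0 : 100.0 : 75.5 : 15.2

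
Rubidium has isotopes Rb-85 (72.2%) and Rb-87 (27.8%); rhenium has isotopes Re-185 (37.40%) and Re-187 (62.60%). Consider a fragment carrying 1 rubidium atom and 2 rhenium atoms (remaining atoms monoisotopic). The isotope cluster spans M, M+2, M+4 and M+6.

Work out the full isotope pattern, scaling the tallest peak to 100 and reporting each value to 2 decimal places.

24.45 : 91.25 : 100.00 : 26.37

Rubidium pattern (n=1): 0.7220 : 0.2780
Rhenium pattern (n=2): 0.139876 : 0.468248 : 0.391876
Convolve the two distributions (both contribute in 2-u steps):
  M: 0.7220×0.139876 = 0.100990
  M+2: 0.7220×0.468248 + 0.2780×0.139876 = 0.376961
  M+4: 0.7220×0.391876 + 0.2780×0.468248 = 0.413107
  M+6: 0.2780×0.391876 = 0.108942
Scale to base peak (0.413107) = 100: 24.45 : 91.25 : 100.00 : 26.37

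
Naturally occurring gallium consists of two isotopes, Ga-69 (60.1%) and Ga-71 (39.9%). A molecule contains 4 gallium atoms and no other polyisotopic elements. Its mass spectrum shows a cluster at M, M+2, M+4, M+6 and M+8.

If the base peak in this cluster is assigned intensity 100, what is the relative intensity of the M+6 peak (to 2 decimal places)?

44.08

Binomial terms of (0.601 + 0.399)^4: M 0.1305, M+2 0.3465, M+4 0.3450, M+6 0.1527, M+8 0.0253 → M+2 is the base peak.
P(M+2) = C(4,1) × 0.601^3 × 0.399^1 = 4 × 0.2170818 × 0.3990 = 0.346463 (base)
P(M+6) = C(4,3) × 0.601^1 × 0.399^3 = 4 × 0.6010 × 0.0635212 = 0.152705
Relative intensity = 0.152705 / 0.346463 × 100 = 44.08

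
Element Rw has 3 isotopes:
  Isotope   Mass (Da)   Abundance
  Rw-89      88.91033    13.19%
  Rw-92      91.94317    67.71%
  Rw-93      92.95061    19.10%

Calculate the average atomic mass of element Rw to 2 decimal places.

Weight each isotope mass by its fractional abundance: 0.1319 × 88.91033 + 0.6771 × 91.94317 + 0.1910 × 92.95061
= 11.727273 + 62.254720 + 17.753567 = 91.735560 Da

91.74 Da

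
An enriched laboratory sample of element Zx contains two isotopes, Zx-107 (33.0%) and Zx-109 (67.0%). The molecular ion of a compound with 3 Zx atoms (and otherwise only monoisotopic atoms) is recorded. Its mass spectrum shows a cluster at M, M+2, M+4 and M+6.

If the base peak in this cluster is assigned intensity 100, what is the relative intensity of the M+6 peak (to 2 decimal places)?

67.68

Binomial terms of (0.330 + 0.670)^3: M 0.0359, M+2 0.2189, M+4 0.4444, M+6 0.3008 → M+4 is the base peak.
P(M+4) = C(3,2) × 0.330^1 × 0.670^2 = 3 × 0.3300 × 0.4489 = 0.444411 (base)
P(M+6) = C(3,3) × 0.330^0 × 0.670^3 = 1 × 1.0000 × 0.300763 = 0.300763
Relative intensity = 0.300763 / 0.444411 × 100 = 67.68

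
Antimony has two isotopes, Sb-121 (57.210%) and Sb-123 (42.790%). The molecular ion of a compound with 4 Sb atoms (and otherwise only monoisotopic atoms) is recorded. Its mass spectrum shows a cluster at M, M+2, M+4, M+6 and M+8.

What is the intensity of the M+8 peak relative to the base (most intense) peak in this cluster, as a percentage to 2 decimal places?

9.32%

(0.57210 + 0.42790)^4 gives M 0.1071, M+2 0.3205, M+4 0.3596, M+6 0.1793, M+8 0.0335; the largest is M+4.
P(M+4) = C(4,2) × 0.57210^2 × 0.42790^2 = 6 × 0.32729841 × 0.18309841 = 0.359567 (base)
P(M+8) = C(4,4) × 0.57210^0 × 0.42790^4 = 1 × 1.0000 × 0.03352503 = 0.033525
Relative intensity = 0.033525 / 0.359567 × 100 = 9.32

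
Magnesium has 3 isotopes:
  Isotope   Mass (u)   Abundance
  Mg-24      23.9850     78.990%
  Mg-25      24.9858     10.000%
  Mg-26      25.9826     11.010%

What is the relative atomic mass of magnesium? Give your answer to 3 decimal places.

The abundance-weighted mean is 0.78990 × 23.9850 + 0.10000 × 24.9858 + 0.11010 × 25.9826
= 18.94575 + 2.49858 + 2.86068 = 24.30501 u

24.305 u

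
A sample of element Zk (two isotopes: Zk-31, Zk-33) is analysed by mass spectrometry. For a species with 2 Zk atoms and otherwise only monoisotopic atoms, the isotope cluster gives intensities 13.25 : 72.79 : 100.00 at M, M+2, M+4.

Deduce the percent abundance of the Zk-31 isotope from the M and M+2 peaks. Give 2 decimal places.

If p is the fraction of Zk that is Zk-31, then I(M+2)/I(M) = [C(2,1)·p^1·(1−p)] / p^2 = 2·(1−p)/p = 72.79/13.25 = 5.4936
(1−p)/p = 5.4936/2 = 2.7468  ⇒  p = 1/(1 + 2.7468) = 0.2669
Zk-31: 26.69%, Zk-33: 73.31%.

26.69%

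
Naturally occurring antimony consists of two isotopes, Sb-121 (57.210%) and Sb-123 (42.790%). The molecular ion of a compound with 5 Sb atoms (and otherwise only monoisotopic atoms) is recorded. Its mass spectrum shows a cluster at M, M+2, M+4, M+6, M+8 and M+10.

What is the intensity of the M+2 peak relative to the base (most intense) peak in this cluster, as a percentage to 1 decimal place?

(0.57210 + 0.42790)^5 gives M 0.0613, M+2 0.2292, M+4 0.3428, M+6 0.2564, M+8 0.0959, M+10 0.0143; the largest is M+4.
P(M+4) = C(5,2) × 0.57210^3 × 0.42790^2 = 10 × 0.18724742 × 0.18309841 = 0.342847 (base)
P(M+2) = C(5,1) × 0.57210^4 × 0.42790^1 = 5 × 0.10712425 × 0.4279 = 0.229192
Relative intensity = 0.229192 / 0.342847 × 100 = 66.8

66.8%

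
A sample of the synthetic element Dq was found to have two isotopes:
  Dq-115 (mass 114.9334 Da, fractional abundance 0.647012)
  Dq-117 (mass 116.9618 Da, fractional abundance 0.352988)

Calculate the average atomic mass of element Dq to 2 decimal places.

115.65 Da

Average mass = Σ (abundance × isotope mass) = 0.647012 × 114.9334 + 0.352988 × 116.9618
= 74.36329 + 41.28611 = 115.64940 Da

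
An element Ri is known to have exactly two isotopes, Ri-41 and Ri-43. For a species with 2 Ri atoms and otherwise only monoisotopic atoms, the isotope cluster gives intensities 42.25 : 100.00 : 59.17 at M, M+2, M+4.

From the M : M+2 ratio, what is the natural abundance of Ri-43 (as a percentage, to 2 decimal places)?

If p is the fraction of Ri that is Ri-41, then I(M+2)/I(M) = [C(2,1)·p^1·(1−p)] / p^2 = 2·(1−p)/p = 100.00/42.25 = 2.3669
(1−p)/p = 2.3669/2 = 1.1834  ⇒  p = 1/(1 + 1.1834) = 0.4580
Ri-41: 45.80%, Ri-43: 54.20%.

54.20%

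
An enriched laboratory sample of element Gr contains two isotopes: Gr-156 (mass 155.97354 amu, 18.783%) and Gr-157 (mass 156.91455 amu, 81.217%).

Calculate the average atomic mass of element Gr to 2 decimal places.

Ar = Σ fᵢ·mᵢ = 0.18783 × 155.97354 + 0.81217 × 156.91455
= 29.296510 + 127.441290 = 156.737800 amu

156.74 amu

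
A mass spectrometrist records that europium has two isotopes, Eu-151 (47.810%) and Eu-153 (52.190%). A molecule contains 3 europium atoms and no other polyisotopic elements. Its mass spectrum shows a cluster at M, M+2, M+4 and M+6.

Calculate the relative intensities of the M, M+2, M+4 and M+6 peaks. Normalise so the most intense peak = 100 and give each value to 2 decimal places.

27.97 : 91.61 : 100.00 : 36.39

The 3 Eu atoms are independent, so intensities follow the terms of (0.47810 + 0.52190)^3.
P(M) = 0.47810^3 = 0.109284
P(M+2) = 3 × 0.47810^2 × 0.52190^1 = 0.357887
P(M+4) = 3 × 0.47810^1 × 0.52190^2 = 0.390674
P(M+6) = 0.52190^3 = 0.142155
The M+4 peak is largest (0.390674); scaling to 100 gives 27.97 : 91.61 : 100.00 : 36.39.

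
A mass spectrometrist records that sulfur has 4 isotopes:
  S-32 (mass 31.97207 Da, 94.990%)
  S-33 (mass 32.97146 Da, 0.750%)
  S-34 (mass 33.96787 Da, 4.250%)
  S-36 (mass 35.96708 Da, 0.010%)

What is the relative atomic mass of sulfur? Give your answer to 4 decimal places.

The abundance-weighted mean is 0.94990 × 31.97207 + 0.00750 × 32.97146 + 0.04250 × 33.96787 + 0.00010 × 35.96708
= 30.370269 + 0.247286 + 1.443634 + 0.003597 = 32.064786 Da

32.0648 Da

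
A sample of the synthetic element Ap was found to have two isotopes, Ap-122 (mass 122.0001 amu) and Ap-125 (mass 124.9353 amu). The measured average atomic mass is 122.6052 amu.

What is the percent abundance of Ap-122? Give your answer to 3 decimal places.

Let x be the fractional abundance of Ap-122; then Ap-125 has abundance 1 − x.
122.0001·x + 124.9353·(1 − x) = 122.6052
(122.0001 − 124.9353)·x = 122.6052 − 124.9353
x = -2.3301 / -2.9352 = 0.79385 → 79.385% Ap-122, 20.615% Ap-125.

79.385%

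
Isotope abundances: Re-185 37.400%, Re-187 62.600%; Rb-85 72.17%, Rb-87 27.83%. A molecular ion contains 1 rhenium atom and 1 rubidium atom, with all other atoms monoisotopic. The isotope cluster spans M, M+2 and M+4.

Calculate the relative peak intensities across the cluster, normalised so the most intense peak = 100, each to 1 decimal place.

Rhenium pattern (n=1): 0.3740 : 0.6260
Rubidium pattern (n=1): 0.7217 : 0.2783
Convolve the two distributions (both contribute in 2-u steps):
  M: 0.3740×0.7217 = 0.269916
  M+2: 0.3740×0.2783 + 0.6260×0.7217 = 0.555868
  M+4: 0.6260×0.2783 = 0.174216
Scale to base peak (0.555868) = 100: 48.6 : 100.0 : 31.3

48.6 : 100.0 : 31.3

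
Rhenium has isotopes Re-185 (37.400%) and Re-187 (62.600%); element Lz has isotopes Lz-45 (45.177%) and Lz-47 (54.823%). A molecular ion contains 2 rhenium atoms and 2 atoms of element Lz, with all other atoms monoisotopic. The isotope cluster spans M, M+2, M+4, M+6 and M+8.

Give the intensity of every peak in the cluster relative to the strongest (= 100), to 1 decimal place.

8.1 : 46.6 : 100.0 : 94.6 : 33.3

Rhenium pattern (n=2): 0.139876 : 0.468248 : 0.391876
Element Lz pattern (n=2): 0.20409613 : 0.49534773 : 0.30055613
Convolve the two distributions (both contribute in 2-u steps):
  M: 0.139876×0.20409613 = 0.028548
  M+2: 0.139876×0.49534773 + 0.468248×0.20409613 = 0.164855
  M+4: 0.139876×0.30055613 + 0.468248×0.49534773 + 0.391876×0.20409613 = 0.353967
  M+6: 0.468248×0.30055613 + 0.391876×0.49534773 = 0.334850
  M+8: 0.391876×0.30055613 = 0.117781
Scale to base peak (0.353967) = 100: 8.1 : 46.6 : 100.0 : 94.6 : 33.3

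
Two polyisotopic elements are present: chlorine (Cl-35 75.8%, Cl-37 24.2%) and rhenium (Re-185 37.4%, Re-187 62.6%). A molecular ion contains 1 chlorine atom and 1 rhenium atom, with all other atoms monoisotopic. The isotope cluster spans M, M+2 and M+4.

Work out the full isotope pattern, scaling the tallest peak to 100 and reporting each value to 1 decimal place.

50.2 : 100.0 : 26.8

Chlorine pattern (n=1): 0.7580 : 0.2420
Rhenium pattern (n=1): 0.3740 : 0.6260
Convolve the two distributions (both contribute in 2-u steps):
  M: 0.7580×0.3740 = 0.283492
  M+2: 0.7580×0.6260 + 0.2420×0.3740 = 0.565016
  M+4: 0.2420×0.6260 = 0.151492
Scale to base peak (0.565016) = 100: 50.2 : 100.0 : 26.8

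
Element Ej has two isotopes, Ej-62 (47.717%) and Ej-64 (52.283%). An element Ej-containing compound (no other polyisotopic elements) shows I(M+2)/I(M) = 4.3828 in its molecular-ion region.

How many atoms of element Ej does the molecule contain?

For n independent Ej atoms, I(M+2)/I(M) = n · (abundance Ej-64) / (abundance Ej-62) = n · 0.52283/0.47717.
n = 4.3828 × 0.47717/0.52283 = 4.00 ≈ 4

4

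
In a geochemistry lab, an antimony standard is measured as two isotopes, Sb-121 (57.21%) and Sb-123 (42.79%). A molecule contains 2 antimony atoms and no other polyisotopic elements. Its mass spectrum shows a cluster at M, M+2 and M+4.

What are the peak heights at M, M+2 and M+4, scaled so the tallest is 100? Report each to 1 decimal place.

Each Sb atom is independently Sb-121 (p = 0.5721) or Sb-123 (q = 0.4279); the cluster is the binomial expansion (p + q)^2.
P(M) = 0.5721^2 = 0.327298
P(M+2) = 2 × 0.5721^1 × 0.4279^1 = 0.489603
P(M+4) = 0.4279^2 = 0.183098
The M+2 peak is largest (0.489603); scaling to 100 gives 66.8 : 100.0 : 37.4.

66.8 : 100.0 : 37.4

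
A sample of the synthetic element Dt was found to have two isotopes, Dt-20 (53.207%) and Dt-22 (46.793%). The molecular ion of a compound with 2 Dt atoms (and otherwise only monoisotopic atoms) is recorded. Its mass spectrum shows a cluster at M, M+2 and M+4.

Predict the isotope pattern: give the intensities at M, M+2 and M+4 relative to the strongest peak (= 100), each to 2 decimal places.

56.85 : 100.00 : 43.97

The 2 Dt atoms are independent, so intensities follow the terms of (0.53207 + 0.46793)^2.
P(M) = 0.53207^2 = 0.283098
P(M+2) = 2 × 0.53207^1 × 0.46793^1 = 0.497943
P(M+4) = 0.46793^2 = 0.218958
The M+2 peak is largest (0.497943); scaling to 100 gives 56.85 : 100.00 : 43.97.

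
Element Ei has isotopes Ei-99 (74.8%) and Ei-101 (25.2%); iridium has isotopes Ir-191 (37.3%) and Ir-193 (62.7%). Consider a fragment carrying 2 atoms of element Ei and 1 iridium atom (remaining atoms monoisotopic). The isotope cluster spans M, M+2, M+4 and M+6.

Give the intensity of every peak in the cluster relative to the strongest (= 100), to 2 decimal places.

Element Ei pattern (n=2): 0.559504 : 0.376992 : 0.063504
Iridium pattern (n=1): 0.3730 : 0.6270
Convolve the two distributions (both contribute in 2-u steps):
  M: 0.559504×0.3730 = 0.208695
  M+2: 0.559504×0.6270 + 0.376992×0.3730 = 0.491427
  M+4: 0.376992×0.6270 + 0.063504×0.3730 = 0.260061
  M+6: 0.063504×0.6270 = 0.039817
Scale to base peak (0.491427) = 100: 42.47 : 100.00 : 52.92 : 8.10

42.47 : 100.00 : 52.92 : 8.10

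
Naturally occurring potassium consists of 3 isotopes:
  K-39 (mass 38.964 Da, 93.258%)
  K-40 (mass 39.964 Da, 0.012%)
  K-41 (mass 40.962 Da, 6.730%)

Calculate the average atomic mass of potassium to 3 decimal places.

39.099 Da

Ar = Σ fᵢ·mᵢ = 0.93258 × 38.964 + 0.00012 × 39.964 + 0.06730 × 40.962
= 36.3370 + 0.0048 + 2.7567 = 39.0985 Da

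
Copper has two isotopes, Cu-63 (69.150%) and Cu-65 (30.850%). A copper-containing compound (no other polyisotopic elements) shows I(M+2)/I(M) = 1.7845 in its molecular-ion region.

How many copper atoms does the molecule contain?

4

For n independent Cu atoms, I(M+2)/I(M) = n · (abundance Cu-65) / (abundance Cu-63) = n · 0.30850/0.69150.
n = 1.7845 × 0.69150/0.30850 = 4.00 ≈ 4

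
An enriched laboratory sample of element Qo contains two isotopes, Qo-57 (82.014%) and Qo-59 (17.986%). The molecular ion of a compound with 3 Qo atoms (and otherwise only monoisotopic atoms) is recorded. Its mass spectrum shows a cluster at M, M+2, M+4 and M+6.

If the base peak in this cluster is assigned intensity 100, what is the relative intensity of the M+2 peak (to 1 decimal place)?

65.8

(0.82014 + 0.17986)^3 gives M 0.5517, M+2 0.3629, M+4 0.0796, M+6 0.0058; the largest is M.
P(M) = C(3,0) × 0.82014^3 × 0.17986^0 = 1 × 0.55165046 × 1.0000 = 0.551650 (base)
P(M+2) = C(3,1) × 0.82014^2 × 0.17986^1 = 3 × 0.67262962 × 0.17986 = 0.362937
Relative intensity = 0.362937 / 0.551650 × 100 = 65.8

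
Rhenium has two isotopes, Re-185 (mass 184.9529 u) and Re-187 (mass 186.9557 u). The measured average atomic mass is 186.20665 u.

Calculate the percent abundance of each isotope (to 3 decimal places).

Re-185: 37.400%, Re-187: 62.600%

Writing the weighted mean with unknown fraction x of Re-185:
184.9529·x + 186.9557·(1 − x) = 186.20665
(184.9529 − 186.9557)·x = 186.20665 − 186.9557
x = -0.74905 / -2.0028 = 0.37400 → 37.400% Re-185, 62.600% Re-187.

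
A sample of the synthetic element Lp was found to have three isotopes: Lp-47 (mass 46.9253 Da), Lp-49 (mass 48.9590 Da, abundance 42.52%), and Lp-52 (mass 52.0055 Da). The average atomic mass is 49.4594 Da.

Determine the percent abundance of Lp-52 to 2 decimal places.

Let x and y be the fractions of Lp-47 and Lp-52. Then x + y = 1 − 0.4252 = 0.5748 and 46.9253x + 52.0055y = 49.4594 − 0.4252×48.9590 = 28.6420332.
Substituting: 46.9253x + 52.0055(0.5748 − x) = 28.6420332
(46.9253 − 52.0055)x = -1.2507282  ⇒  x = 0.24620, y = 0.32860
Lp-47: 24.62%, Lp-52: 32.86%.

32.86%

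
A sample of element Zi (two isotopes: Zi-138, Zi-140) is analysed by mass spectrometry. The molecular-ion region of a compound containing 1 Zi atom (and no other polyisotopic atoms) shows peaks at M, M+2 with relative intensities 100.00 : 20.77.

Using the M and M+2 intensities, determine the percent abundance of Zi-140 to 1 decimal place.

Let p = fractional abundance of Zi-138. I(M+2)/I(M) = [C(1,1)·p^0·(1−p)] / p^1 = 1·(1−p)/p = 20.77/100.00 = 0.2077
(1−p)/p = 0.2077/1 = 0.2077  ⇒  p = 1/(1 + 0.2077) = 0.8280
Zi-138: 82.8%, Zi-140: 17.2%.

17.2%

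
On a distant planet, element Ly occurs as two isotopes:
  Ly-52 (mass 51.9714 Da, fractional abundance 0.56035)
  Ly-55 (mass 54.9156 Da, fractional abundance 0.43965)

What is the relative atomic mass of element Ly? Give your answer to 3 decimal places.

Weight each isotope mass by its fractional abundance: 0.56035 × 51.9714 + 0.43965 × 54.9156
= 29.12217 + 24.14364 = 53.26581 Da

53.266 Da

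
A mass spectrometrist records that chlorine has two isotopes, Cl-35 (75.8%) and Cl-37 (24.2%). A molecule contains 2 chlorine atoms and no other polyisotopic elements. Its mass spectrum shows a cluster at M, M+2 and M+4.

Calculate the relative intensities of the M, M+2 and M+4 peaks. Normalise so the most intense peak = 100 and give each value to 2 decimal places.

Expanding (0.758 + 0.242)^2:
P(M) = 0.758^2 = 0.574564
P(M+2) = 2 × 0.758^1 × 0.242^1 = 0.366872
P(M+4) = 0.242^2 = 0.058564
The M peak is largest (0.574564); scaling to 100 gives 100.00 : 63.85 : 10.19.

100.00 : 63.85 : 10.19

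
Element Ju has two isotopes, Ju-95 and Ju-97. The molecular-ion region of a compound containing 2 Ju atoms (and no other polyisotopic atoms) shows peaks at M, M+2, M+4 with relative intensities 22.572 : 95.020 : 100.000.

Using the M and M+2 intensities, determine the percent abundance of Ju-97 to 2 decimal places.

67.79%

If p is the fraction of Ju that is Ju-95, then I(M+2)/I(M) = [C(2,1)·p^1·(1−p)] / p^2 = 2·(1−p)/p = 95.020/22.572 = 4.2096
(1−p)/p = 4.2096/2 = 2.1048  ⇒  p = 1/(1 + 2.1048) = 0.3221
Ju-95: 32.21%, Ju-97: 67.79%.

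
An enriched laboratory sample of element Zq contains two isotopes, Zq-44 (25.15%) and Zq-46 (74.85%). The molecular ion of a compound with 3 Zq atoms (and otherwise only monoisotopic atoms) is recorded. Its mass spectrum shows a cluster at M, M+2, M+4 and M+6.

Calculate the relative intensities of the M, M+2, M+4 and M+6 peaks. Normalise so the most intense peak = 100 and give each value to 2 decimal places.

Expanding (0.2515 + 0.7485)^3:
P(M) = 0.2515^3 = 0.015908
P(M+2) = 3 × 0.2515^2 × 0.7485^1 = 0.142033
P(M+4) = 3 × 0.2515^1 × 0.7485^2 = 0.422710
P(M+6) = 0.7485^3 = 0.419349
The M+4 peak is largest (0.422710); scaling to 100 gives 3.76 : 33.60 : 100.00 : 99.20.

3.76 : 33.60 : 100.00 : 99.20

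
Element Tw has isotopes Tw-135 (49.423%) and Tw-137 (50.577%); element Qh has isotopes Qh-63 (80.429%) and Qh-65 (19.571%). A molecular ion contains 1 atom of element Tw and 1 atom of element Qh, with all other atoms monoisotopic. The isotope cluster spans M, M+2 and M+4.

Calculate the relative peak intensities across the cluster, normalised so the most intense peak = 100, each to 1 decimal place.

Element Tw pattern (n=1): 0.49423 : 0.50577
Element Qh pattern (n=1): 0.80429 : 0.19571
Convolve the two distributions (both contribute in 2-u steps):
  M: 0.49423×0.80429 = 0.397504
  M+2: 0.49423×0.19571 + 0.50577×0.80429 = 0.503512
  M+4: 0.50577×0.19571 = 0.098984
Scale to base peak (0.503512) = 100: 78.9 : 100.0 : 19.7

78.9 : 100.0 : 19.7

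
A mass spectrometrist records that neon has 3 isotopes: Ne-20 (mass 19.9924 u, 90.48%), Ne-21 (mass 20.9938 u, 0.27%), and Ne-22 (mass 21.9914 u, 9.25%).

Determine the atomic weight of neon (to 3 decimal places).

Weight each isotope mass by its fractional abundance: 0.9048 × 19.9924 + 0.0027 × 20.9938 + 0.0925 × 21.9914
= 18.08912 + 0.05668 + 2.03420 = 20.18000 u

20.180 u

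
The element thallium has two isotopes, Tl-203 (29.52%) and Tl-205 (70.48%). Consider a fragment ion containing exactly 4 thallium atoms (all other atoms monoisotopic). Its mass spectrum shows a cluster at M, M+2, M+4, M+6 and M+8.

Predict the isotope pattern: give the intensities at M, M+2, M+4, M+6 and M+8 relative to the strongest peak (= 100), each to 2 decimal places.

Expanding (0.2952 + 0.7048)^4:
P(M) = 0.2952^4 = 0.007594
P(M+2) = 4 × 0.2952^3 × 0.7048^1 = 0.072523
P(M+4) = 6 × 0.2952^2 × 0.7048^2 = 0.259726
P(M+6) = 4 × 0.2952^1 × 0.7048^3 = 0.413403
P(M+8) = 0.7048^4 = 0.246754
The M+6 peak is largest (0.413403); scaling to 100 gives 1.84 : 17.54 : 62.83 : 100.00 : 59.69.

1.84 : 17.54 : 62.83 : 100.00 : 59.69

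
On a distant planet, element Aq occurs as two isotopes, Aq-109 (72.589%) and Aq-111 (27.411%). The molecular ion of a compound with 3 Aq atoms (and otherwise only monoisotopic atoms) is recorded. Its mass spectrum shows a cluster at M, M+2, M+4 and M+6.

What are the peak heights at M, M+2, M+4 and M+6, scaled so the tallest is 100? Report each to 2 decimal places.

The 3 Aq atoms are independent, so intensities follow the terms of (0.72589 + 0.27411)^3.
P(M) = 0.72589^3 = 0.382483
P(M+2) = 3 × 0.72589^2 × 0.27411^1 = 0.433299
P(M+4) = 3 × 0.72589^1 × 0.27411^2 = 0.163622
P(M+6) = 0.27411^3 = 0.020596
The M+2 peak is largest (0.433299); scaling to 100 gives 88.27 : 100.00 : 37.76 : 4.75.

88.27 : 100.00 : 37.76 : 4.75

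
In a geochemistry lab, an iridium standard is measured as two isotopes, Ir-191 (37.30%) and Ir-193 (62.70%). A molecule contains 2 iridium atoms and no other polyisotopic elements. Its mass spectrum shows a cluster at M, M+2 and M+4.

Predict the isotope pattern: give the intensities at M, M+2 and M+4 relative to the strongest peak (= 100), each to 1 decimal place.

29.7 : 100.0 : 84.0

The 2 Ir atoms are independent, so intensities follow the terms of (0.3730 + 0.6270)^2.
P(M) = 0.3730^2 = 0.139129
P(M+2) = 2 × 0.3730^1 × 0.6270^1 = 0.467742
P(M+4) = 0.6270^2 = 0.393129
The M+2 peak is largest (0.467742); scaling to 100 gives 29.7 : 100.0 : 84.0.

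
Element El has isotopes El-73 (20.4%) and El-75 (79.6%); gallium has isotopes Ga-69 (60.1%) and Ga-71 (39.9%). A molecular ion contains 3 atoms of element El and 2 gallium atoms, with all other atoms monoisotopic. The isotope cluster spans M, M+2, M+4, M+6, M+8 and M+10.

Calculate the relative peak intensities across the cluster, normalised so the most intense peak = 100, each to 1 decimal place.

Element El pattern (n=3): 0.00848966 : 0.09937901 : 0.38777299 : 0.50435834
Gallium pattern (n=2): 0.361201 : 0.479598 : 0.159201
Convolve the two distributions (both contribute in 2-u steps):
  M: 0.00848966×0.361201 = 0.003066
  M+2: 0.00848966×0.479598 + 0.09937901×0.361201 = 0.039967
  M+4: 0.00848966×0.159201 + 0.09937901×0.479598 + 0.38777299×0.361201 = 0.189078
  M+6: 0.09937901×0.159201 + 0.38777299×0.479598 + 0.50435834×0.361201 = 0.383971
  M+8: 0.38777299×0.159201 + 0.50435834×0.479598 = 0.303623
  M+10: 0.50435834×0.159201 = 0.080294
Scale to base peak (0.383971) = 100: 0.8 : 10.4 : 49.2 : 100.0 : 79.1 : 20.9

0.8 : 10.4 : 49.2 : 100.0 : 79.1 : 20.9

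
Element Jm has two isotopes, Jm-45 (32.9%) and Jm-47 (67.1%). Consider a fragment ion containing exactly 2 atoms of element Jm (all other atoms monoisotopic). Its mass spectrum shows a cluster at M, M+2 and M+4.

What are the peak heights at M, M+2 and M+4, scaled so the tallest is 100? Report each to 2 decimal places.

24.04 : 98.06 : 100.00

Each Jm atom is independently Jm-45 (p = 0.329) or Jm-47 (q = 0.671); the cluster is the binomial expansion (p + q)^2.
P(M) = 0.329^2 = 0.108241
P(M+2) = 2 × 0.329^1 × 0.671^1 = 0.441518
P(M+4) = 0.671^2 = 0.450241
The M+4 peak is largest (0.450241); scaling to 100 gives 24.04 : 98.06 : 100.00.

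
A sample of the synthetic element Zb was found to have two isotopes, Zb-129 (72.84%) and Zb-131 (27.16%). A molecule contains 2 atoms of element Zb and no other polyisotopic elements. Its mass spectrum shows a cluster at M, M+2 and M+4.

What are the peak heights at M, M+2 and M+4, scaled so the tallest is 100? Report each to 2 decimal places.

Expanding (0.7284 + 0.2716)^2:
P(M) = 0.7284^2 = 0.530567
P(M+2) = 2 × 0.7284^1 × 0.2716^1 = 0.395667
P(M+4) = 0.2716^2 = 0.073767
The M peak is largest (0.530567); scaling to 100 gives 100.00 : 74.57 : 13.90.

100.00 : 74.57 : 13.90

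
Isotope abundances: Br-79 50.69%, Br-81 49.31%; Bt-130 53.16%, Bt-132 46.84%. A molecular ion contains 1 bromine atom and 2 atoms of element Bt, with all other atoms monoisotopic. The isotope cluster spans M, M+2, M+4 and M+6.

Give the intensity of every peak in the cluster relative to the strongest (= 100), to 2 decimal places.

Bromine pattern (n=1): 0.5069 : 0.4931
Element Bt pattern (n=2): 0.28259856 : 0.49800288 : 0.21939856
Convolve the two distributions (both contribute in 2-u steps):
  M: 0.5069×0.28259856 = 0.143249
  M+2: 0.5069×0.49800288 + 0.4931×0.28259856 = 0.391787
  M+4: 0.5069×0.21939856 + 0.4931×0.49800288 = 0.356778
  M+6: 0.4931×0.21939856 = 0.108185
Scale to base peak (0.391787) = 100: 36.56 : 100.00 : 91.06 : 27.61

36.56 : 100.00 : 91.06 : 27.61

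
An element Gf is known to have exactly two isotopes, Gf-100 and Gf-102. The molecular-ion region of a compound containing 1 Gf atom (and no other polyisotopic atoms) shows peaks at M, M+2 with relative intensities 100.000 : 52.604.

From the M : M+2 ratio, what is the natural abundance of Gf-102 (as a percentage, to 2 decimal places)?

If p is the fraction of Gf that is Gf-100, then I(M+2)/I(M) = [C(1,1)·p^0·(1−p)] / p^1 = 1·(1−p)/p = 52.604/100.000 = 0.5260
(1−p)/p = 0.5260/1 = 0.5260  ⇒  p = 1/(1 + 0.5260) = 0.6553
Gf-100: 65.53%, Gf-102: 34.47%.

34.47%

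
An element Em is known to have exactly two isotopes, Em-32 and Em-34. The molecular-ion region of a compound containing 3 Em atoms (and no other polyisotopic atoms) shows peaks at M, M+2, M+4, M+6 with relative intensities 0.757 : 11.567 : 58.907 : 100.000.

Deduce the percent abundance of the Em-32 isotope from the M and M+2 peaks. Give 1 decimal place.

Write p for the Em-32 fraction. I(M+2)/I(M) = [C(3,1)·p^2·(1−p)] / p^3 = 3·(1−p)/p = 11.567/0.757 = 15.2801
(1−p)/p = 15.2801/3 = 5.0934  ⇒  p = 1/(1 + 5.0934) = 0.1641
Em-32: 16.4%, Em-34: 83.6%.

16.4%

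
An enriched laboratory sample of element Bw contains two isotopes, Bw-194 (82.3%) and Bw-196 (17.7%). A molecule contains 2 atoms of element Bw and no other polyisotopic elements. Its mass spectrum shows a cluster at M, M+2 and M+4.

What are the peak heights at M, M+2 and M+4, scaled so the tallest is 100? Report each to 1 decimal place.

Each Bw atom is independently Bw-194 (p = 0.823) or Bw-196 (q = 0.177); the cluster is the binomial expansion (p + q)^2.
P(M) = 0.823^2 = 0.677329
P(M+2) = 2 × 0.823^1 × 0.177^1 = 0.291342
P(M+4) = 0.177^2 = 0.031329
The M peak is largest (0.677329); scaling to 100 gives 100.0 : 43.0 : 4.6.

100.0 : 43.0 : 4.6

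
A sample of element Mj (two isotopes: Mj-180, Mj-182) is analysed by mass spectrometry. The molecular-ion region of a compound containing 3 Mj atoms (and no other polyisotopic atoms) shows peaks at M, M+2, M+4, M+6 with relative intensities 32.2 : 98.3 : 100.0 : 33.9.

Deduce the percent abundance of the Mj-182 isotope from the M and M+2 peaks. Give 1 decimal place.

50.4%

Let p = fractional abundance of Mj-180. I(M+2)/I(M) = [C(3,1)·p^2·(1−p)] / p^3 = 3·(1−p)/p = 98.3/32.2 = 3.0528
(1−p)/p = 3.0528/3 = 1.0176  ⇒  p = 1/(1 + 1.0176) = 0.4956
Mj-180: 49.6%, Mj-182: 50.4%.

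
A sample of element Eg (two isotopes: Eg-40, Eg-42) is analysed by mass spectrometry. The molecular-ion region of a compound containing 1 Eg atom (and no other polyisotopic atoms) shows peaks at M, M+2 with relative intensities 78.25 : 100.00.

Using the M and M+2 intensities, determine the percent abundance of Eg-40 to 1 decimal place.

Let p = fractional abundance of Eg-40. I(M+2)/I(M) = [C(1,1)·p^0·(1−p)] / p^1 = 1·(1−p)/p = 100.00/78.25 = 1.2780
(1−p)/p = 1.2780/1 = 1.2780  ⇒  p = 1/(1 + 1.2780) = 0.4390
Eg-40: 43.9%, Eg-42: 56.1%.

43.9%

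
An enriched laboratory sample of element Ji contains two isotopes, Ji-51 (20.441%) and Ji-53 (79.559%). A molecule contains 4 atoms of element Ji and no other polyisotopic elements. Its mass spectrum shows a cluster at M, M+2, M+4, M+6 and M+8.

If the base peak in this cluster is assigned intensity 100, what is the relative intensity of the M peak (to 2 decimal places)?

Binomial terms of (0.20441 + 0.79559)^4: M 0.0017, M+2 0.0272, M+4 0.1587, M+6 0.4117, M+8 0.4006 → M+6 is the base peak.
P(M+6) = C(4,3) × 0.20441^1 × 0.79559^3 = 4 × 0.20441 × 0.50357939 = 0.411747 (base)
P(M) = C(4,0) × 0.20441^4 × 0.79559^0 = 1 × 0.00174586 × 1.0000 = 0.001746
Relative intensity = 0.001746 / 0.411747 × 100 = 0.42

0.42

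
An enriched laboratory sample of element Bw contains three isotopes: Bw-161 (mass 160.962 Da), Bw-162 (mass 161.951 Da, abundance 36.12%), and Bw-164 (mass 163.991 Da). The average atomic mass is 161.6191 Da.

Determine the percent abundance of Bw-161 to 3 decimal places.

Let x and y be the fractions of Bw-161 and Bw-164. Then x + y = 1 − 0.3612 = 0.6388 and 160.962x + 163.991y = 161.6191 − 0.3612×161.951 = 103.1223988.
Substituting: 160.962x + 163.991(0.6388 − x) = 103.1223988
(160.962 − 163.991)x = -1.635052  ⇒  x = 0.53980, y = 0.09900
Bw-161: 53.980%, Bw-164: 9.900%.

53.980%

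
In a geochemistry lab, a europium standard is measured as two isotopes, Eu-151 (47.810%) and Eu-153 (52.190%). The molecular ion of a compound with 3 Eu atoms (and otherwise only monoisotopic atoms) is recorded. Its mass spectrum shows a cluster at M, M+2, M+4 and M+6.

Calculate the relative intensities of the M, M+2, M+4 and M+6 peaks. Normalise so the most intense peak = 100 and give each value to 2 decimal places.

Expanding (0.47810 + 0.52190)^3:
P(M) = 0.47810^3 = 0.109284
P(M+2) = 3 × 0.47810^2 × 0.52190^1 = 0.357887
P(M+4) = 3 × 0.47810^1 × 0.52190^2 = 0.390674
P(M+6) = 0.52190^3 = 0.142155
The M+4 peak is largest (0.390674); scaling to 100 gives 27.97 : 91.61 : 100.00 : 36.39.

27.97 : 91.61 : 100.00 : 36.39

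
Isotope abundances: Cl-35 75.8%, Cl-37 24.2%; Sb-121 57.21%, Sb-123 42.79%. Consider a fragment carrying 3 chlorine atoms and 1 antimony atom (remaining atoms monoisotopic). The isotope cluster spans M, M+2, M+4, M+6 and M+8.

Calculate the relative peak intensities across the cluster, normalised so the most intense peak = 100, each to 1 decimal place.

58.6 : 100.0 : 59.9 : 15.3 : 1.4

Chlorine pattern (n=3): 0.43551951 : 0.41713346 : 0.13317454 : 0.01417249
Antimony pattern (n=1): 0.5721 : 0.4279
Convolve the two distributions (both contribute in 2-u steps):
  M: 0.43551951×0.5721 = 0.249161
  M+2: 0.43551951×0.4279 + 0.41713346×0.5721 = 0.425001
  M+4: 0.41713346×0.4279 + 0.13317454×0.5721 = 0.254681
  M+6: 0.13317454×0.4279 + 0.01417249×0.5721 = 0.065093
  M+8: 0.01417249×0.4279 = 0.006064
Scale to base peak (0.425001) = 100: 58.6 : 100.0 : 59.9 : 15.3 : 1.4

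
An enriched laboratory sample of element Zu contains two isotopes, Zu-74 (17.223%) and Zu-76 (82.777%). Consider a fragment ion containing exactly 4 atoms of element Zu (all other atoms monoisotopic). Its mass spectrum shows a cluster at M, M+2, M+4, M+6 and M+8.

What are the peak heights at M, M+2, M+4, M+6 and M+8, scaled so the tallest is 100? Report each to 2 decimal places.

0.19 : 3.60 : 25.97 : 83.23 : 100.00

Expanding (0.17223 + 0.82777)^4:
P(M) = 0.17223^4 = 0.000880
P(M+2) = 4 × 0.17223^3 × 0.82777^1 = 0.016916
P(M+4) = 6 × 0.17223^2 × 0.82777^2 = 0.121952
P(M+6) = 4 × 0.17223^1 × 0.82777^3 = 0.390749
P(M+8) = 0.82777^4 = 0.469503
The M+8 peak is largest (0.469503); scaling to 100 gives 0.19 : 3.60 : 25.97 : 83.23 : 100.00.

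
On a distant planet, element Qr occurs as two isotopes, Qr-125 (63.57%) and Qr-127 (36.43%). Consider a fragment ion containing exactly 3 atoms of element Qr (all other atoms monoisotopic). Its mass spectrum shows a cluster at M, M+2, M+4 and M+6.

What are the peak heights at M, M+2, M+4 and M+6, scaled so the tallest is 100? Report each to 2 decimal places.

Each Qr atom is independently Qr-125 (p = 0.6357) or Qr-127 (q = 0.3643); the cluster is the binomial expansion (p + q)^3.
P(M) = 0.6357^3 = 0.256896
P(M+2) = 3 × 0.6357^2 × 0.3643^1 = 0.441657
P(M+4) = 3 × 0.6357^1 × 0.3643^2 = 0.253100
P(M+6) = 0.3643^3 = 0.048348
The M+2 peak is largest (0.441657); scaling to 100 gives 58.17 : 100.00 : 57.31 : 10.95.

58.17 : 100.00 : 57.31 : 10.95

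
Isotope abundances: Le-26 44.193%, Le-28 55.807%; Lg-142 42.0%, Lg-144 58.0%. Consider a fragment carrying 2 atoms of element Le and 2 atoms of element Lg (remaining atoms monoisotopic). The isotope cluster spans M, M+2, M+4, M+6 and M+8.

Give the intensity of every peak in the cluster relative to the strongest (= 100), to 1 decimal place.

9.5 : 50.5 : 100.0 : 88.0 : 29.0

Element Le pattern (n=2): 0.19530212 : 0.49325575 : 0.31144212
Element Lg pattern (n=2): 0.1764 : 0.4872 : 0.3364
Convolve the two distributions (both contribute in 2-u steps):
  M: 0.19530212×0.1764 = 0.034451
  M+2: 0.19530212×0.4872 + 0.49325575×0.1764 = 0.182162
  M+4: 0.19530212×0.3364 + 0.49325575×0.4872 + 0.31144212×0.1764 = 0.360952
  M+6: 0.49325575×0.3364 + 0.31144212×0.4872 = 0.317666
  M+8: 0.31144212×0.3364 = 0.104769
Scale to base peak (0.360952) = 100: 9.5 : 50.5 : 100.0 : 88.0 : 29.0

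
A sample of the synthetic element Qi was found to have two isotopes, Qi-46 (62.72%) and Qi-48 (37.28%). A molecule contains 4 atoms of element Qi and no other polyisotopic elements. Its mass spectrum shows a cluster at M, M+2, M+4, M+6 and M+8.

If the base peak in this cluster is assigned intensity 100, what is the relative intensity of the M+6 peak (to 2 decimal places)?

Binomial terms of (0.6272 + 0.3728)^4: M 0.1547, M+2 0.3679, M+4 0.3280, M+6 0.1300, M+8 0.0193 → M+2 is the base peak.
P(M+2) = C(4,1) × 0.6272^3 × 0.3728^1 = 4 × 0.24672784 × 0.3728 = 0.367921 (base)
P(M+6) = C(4,3) × 0.6272^1 × 0.3728^3 = 4 × 0.6272 × 0.05181168 = 0.129985
Relative intensity = 0.129985 / 0.367921 × 100 = 35.33

35.33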